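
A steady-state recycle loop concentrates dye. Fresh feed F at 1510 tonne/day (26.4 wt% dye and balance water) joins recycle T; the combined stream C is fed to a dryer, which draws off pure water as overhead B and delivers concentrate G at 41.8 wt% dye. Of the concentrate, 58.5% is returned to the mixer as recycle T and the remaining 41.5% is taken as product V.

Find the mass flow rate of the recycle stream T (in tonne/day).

Overall dye balance (none leaves overhead): dye in fresh feed = dye in product, i.e. 1510×0.264 = (1−0.585)·G·0.418.
G = 398.64/(0.418×0.415) = 2298 tonne/day.
Recycle T = 0.585×2298 = 1344.4 tonne/day.

1344 tonne/day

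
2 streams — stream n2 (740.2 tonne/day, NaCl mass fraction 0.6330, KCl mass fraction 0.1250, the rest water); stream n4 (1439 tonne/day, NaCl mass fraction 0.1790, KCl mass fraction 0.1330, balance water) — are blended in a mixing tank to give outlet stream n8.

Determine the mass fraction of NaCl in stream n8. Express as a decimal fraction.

0.3332

Total flow out = 740.2 + 1439 = 2179.2 tonne/day.
NaCl in = 740.2×0.633 + 1439×0.179 = 726.13 tonne/day.
NaCl mass fraction in n8 = 726.13/2179.2 = 0.3332.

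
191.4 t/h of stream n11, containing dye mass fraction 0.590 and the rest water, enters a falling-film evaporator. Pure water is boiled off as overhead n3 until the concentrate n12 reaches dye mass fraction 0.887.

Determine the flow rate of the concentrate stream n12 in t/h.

127.3 t/h

dye is conserved: 191.4×0.590 = 112.93 t/h all reports to the concentrate.
Concentrate = 112.93/(target fraction) = 127.31 t/h.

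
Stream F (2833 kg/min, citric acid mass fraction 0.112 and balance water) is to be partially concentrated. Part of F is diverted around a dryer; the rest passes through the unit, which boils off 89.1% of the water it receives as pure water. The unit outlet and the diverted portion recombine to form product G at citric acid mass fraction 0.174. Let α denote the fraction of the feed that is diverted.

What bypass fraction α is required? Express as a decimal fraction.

0.550

All 2833×0.112 = 317.3 kg/min of citric acid reaches G, so G = 317.3/0.174 = 1823.5 kg/min and vapour = 1009.5 kg/min.
The evaporator receives (1−α)·2833 of feed at 0.888 water and removes 0.891 of that water:
0.891×0.888×(1−α)×2833 = 1009.5
(1−α) = 1009.5/2241.5 = 0.4504;  α = 0.5496.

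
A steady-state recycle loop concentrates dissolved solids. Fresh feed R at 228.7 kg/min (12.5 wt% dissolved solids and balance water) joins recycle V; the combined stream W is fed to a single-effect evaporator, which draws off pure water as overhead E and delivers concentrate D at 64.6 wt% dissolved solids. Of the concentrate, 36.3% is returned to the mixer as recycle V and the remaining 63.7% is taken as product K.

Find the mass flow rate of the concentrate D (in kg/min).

69.47 kg/min

Overall dissolved solids balance (none leaves overhead): dissolved solids in fresh feed = dissolved solids in product, i.e. 228.7×0.125 = (1−0.363)·D·0.646.
D = 28.587/(0.646×0.637) = 69.471 kg/min.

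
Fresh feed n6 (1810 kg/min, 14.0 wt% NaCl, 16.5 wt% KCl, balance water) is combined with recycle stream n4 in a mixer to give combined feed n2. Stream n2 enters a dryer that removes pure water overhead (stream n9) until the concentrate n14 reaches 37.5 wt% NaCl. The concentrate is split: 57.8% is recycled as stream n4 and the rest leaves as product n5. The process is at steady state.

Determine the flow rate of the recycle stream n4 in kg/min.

Overall NaCl balance (none leaves overhead): NaCl in fresh feed = NaCl in product, i.e. 1810×0.140 = (1−0.578)·n14·0.375.
n14 = 253.4/(0.375×0.422) = 1601.3 kg/min.
Recycle n4 = 0.578×1601.3 = 925.53 kg/min.

925.5 kg/min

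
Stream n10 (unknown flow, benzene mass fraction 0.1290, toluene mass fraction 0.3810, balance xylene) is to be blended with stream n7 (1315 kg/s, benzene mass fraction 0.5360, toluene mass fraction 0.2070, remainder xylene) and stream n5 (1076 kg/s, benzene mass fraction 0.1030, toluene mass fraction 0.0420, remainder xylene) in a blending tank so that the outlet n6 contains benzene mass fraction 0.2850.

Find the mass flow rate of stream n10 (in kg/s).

Let n10 be the unknown flow. Total out = 2391 + n10.
benzene balance: 815.67 + 0.129·n10 = 0.285·(2391 + n10)
(0.129 − 0.285)·n10 = 0.285×2391 − 815.67 = -134.23
n10 = -134.23 / -0.156 = 860.47 kg/s

860.5 kg/s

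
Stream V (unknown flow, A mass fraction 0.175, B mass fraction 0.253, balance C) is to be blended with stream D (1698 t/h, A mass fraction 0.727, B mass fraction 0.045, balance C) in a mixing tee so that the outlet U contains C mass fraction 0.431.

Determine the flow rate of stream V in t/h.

2445 t/h

Let V be the unknown flow. Total out = 1698 + V.
C balance: 387.14 + 0.572·V = 0.431·(1698 + V)
(0.572 − 0.431)·V = 0.431×1698 − 387.14 = 344.69
V = 344.69 / 0.141 = 2444.6 t/h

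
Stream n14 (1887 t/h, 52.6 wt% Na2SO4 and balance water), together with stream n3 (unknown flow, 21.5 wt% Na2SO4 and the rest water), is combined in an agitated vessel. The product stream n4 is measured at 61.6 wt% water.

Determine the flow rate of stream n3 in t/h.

Let n3 be the unknown flow. Total out = 1887 + n3.
water balance: 894.44 + 0.785·n3 = 0.616·(1887 + n3)
(0.785 − 0.616)·n3 = 0.616×1887 − 894.44 = 267.95
n3 = 267.95 / 0.169 = 1585.5 t/h

1586 t/h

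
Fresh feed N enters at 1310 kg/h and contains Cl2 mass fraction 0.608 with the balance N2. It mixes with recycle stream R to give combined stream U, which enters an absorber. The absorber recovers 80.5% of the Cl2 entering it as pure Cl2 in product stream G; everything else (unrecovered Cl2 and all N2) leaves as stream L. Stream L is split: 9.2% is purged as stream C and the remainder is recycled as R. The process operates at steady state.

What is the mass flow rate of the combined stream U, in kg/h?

N2 enters only via N and leaves only via the purge: 1310×0.392 = 0.092×(N2 in L), and the absorber passes all N2, so N2 in U = N2 in L = 5581.7 kg/h.
Cl2 in U: m_A = 1310×0.608 + (1−0.092)·(1−0.805)·m_A, so m_A = 796.48/0.8229 = 967.85 kg/h.
U = 967.85 + 5581.7 = 6549.6 kg/h.

6550 kg/h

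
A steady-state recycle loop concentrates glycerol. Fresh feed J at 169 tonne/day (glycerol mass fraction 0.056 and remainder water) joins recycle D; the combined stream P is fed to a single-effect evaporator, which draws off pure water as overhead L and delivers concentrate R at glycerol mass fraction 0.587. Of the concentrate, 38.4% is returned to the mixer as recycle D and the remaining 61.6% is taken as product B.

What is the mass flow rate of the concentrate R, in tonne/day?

Overall glycerol balance (none leaves overhead): glycerol in fresh feed = glycerol in product, i.e. 169×0.056 = (1−0.384)·R·0.587.
R = 9.464/(0.587×0.616) = 26.173 tonne/day.

26.17 tonne/day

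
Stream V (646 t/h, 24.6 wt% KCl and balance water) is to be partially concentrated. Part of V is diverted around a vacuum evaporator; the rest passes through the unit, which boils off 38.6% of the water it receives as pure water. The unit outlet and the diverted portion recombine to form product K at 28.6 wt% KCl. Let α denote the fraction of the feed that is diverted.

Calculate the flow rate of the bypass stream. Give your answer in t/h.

All 646×0.246 = 158.92 t/h of KCl reaches K, so K = 158.92/0.286 = 555.65 t/h and vapour = 90.35 t/h.
The evaporator receives (1−α)·646 of feed at 0.754 water and removes 0.386 of that water:
0.386×0.754×(1−α)×646 = 90.35
(1−α) = 90.35/188.01 = 0.4805;  α = 0.5195.
Bypass flow = 0.5195×646 = 335.57 t/h.

335.6 t/h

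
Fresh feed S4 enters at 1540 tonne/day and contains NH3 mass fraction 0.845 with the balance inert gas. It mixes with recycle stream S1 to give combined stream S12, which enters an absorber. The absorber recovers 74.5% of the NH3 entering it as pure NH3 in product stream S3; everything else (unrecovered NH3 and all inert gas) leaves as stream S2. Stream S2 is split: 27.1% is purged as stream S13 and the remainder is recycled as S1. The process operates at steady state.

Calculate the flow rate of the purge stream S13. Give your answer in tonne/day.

inert gas enters only via S4 and leaves only via the purge: 1540×0.155 = 0.271×(inert gas in S2), and the absorber passes all inert gas, so inert gas in S12 = inert gas in S2 = 880.81 tonne/day.
NH3 in S12: m_A = 1540×0.845 + (1−0.271)·(1−0.745)·m_A, so m_A = 1301.3/0.8141 = 1598.4 tonne/day.
S2 = (1−0.745)×1598.4 + 880.81 = 1288.4 tonne/day.
Purge S13 = 0.271×1288.4 = 349.16 tonne/day.

349.2 tonne/day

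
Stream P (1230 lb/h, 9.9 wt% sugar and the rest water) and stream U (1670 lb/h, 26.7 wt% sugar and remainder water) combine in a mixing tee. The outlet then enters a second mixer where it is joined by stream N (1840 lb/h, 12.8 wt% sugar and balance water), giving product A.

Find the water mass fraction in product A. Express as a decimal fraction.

0.8306

Overall, product flow = 4740 lb/h.
water in = 1230×0.901 + 1670×0.733 + 1840×0.872 = 3936.8 lb/h.
water fraction in A = 0.8306.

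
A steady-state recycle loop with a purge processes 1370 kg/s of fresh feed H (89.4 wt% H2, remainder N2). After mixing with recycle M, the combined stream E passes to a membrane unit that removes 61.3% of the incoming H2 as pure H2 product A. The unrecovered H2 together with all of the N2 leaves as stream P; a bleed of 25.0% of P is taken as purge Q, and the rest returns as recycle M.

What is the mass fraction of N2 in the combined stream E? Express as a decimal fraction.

0.2518

N2 enters only via H and leaves only via the purge: 1370×0.106 = 0.250×(N2 in P), and the membrane unit passes all N2, so N2 in E = N2 in P = 580.88 kg/s.
H2 in E: m_A = 1370×0.894 + (1−0.250)·(1−0.613)·m_A, so m_A = 1224.8/0.7097 = 1725.6 kg/s.
E = 1725.6 + 580.88 = 2306.5 kg/s.
N2 fraction in E = 580.88/2306.5 = 0.2518.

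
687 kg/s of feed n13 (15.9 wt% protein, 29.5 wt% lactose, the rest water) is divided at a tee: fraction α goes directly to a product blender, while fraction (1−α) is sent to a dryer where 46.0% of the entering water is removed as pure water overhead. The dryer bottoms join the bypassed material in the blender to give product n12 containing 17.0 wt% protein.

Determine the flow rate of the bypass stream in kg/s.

510 kg/s

All 687×0.159 = 109.23 kg/s of protein reaches n12, so n12 = 109.23/0.170 = 642.55 kg/s and vapour = 44.453 kg/s.
The evaporator receives (1−α)·687 of feed at 0.546 water and removes 0.460 of that water:
0.460×0.546×(1−α)×687 = 44.453
(1−α) = 44.453/172.55 = 0.2576;  α = 0.7424.
Bypass flow = 0.7424×687 = 510.01 kg/s.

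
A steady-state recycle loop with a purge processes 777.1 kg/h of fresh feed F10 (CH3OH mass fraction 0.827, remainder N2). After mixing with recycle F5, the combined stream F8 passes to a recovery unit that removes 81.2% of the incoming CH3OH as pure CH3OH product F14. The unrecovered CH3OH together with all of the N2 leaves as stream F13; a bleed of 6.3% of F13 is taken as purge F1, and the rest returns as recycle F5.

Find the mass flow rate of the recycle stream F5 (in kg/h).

N2 enters only via F10 and leaves only via the purge: 777.1×0.173 = 0.063×(N2 in F13), and the recovery unit passes all N2, so N2 in F8 = N2 in F13 = 2133.9 kg/h.
CH3OH in F8: m_A = 777.1×0.827 + (1−0.063)·(1−0.812)·m_A, so m_A = 642.66/0.8238 = 780.08 kg/h.
F13 = (1−0.812)×780.08 + 2133.9 = 2280.6 kg/h.
Recycle F5 = (1−0.063)×2280.6 = 2136.9 kg/h.

2137 kg/h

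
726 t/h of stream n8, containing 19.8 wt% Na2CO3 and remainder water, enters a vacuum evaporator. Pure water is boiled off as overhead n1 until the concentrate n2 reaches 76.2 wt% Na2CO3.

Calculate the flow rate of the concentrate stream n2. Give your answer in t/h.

Na2CO3 is conserved: 726×0.198 = 143.75 t/h all reports to the concentrate.
Concentrate = 143.75/(target fraction) = 188.65 t/h.

188.6 t/h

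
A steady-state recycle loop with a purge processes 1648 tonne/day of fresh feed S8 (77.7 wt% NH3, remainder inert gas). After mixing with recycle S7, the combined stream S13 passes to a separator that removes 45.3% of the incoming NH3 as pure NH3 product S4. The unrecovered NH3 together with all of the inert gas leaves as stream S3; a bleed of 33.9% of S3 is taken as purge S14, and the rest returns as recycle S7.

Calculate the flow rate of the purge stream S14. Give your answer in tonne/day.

inert gas enters only via S8 and leaves only via the purge: 1648×0.223 = 0.339×(inert gas in S3), and the separator passes all inert gas, so inert gas in S13 = inert gas in S3 = 1084.1 tonne/day.
NH3 in S13: m_A = 1648×0.777 + (1−0.339)·(1−0.453)·m_A, so m_A = 1280.5/0.6384 = 2005.7 tonne/day.
S3 = (1−0.453)×2005.7 + 1084.1 = 2181.2 tonne/day.
Purge S14 = 0.339×2181.2 = 739.42 tonne/day.

739.4 tonne/day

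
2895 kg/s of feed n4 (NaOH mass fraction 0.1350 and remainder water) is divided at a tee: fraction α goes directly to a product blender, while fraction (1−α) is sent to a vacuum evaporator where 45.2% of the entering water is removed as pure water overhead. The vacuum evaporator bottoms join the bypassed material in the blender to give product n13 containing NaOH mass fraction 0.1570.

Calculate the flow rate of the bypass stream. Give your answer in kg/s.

1857 kg/s

All 2895×0.135 = 390.83 kg/s of NaOH reaches n13, so n13 = 390.83/0.157 = 2489.3 kg/s and vapour = 405.67 kg/s.
The evaporator receives (1−α)·2895 of feed at 0.865 water and removes 0.452 of that water:
0.452×0.865×(1−α)×2895 = 405.67
(1−α) = 405.67/1131.9 = 0.3584;  α = 0.6416.
Bypass flow = 0.6416×2895 = 1857.4 kg/s.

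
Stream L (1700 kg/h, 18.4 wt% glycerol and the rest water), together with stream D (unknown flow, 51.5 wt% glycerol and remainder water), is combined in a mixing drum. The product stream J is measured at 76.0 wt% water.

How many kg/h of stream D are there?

346.2 kg/h

Let D be the unknown flow. Total out = 1700 + D.
water balance: 1387.2 + 0.485·D = 0.760·(1700 + D)
(0.485 − 0.760)·D = 0.760×1700 − 1387.2 = -95.2
D = -95.2 / -0.275 = 346.18 kg/h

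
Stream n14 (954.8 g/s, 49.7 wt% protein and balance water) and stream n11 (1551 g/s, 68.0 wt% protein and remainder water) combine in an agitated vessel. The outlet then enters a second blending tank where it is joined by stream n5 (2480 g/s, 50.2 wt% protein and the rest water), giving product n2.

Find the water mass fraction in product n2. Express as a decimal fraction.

0.4436

Overall, product flow = 4985.8 g/s.
water in = 954.8×0.503 + 1551×0.320 + 2480×0.498 = 2211.6 g/s.
water fraction in n2 = 0.4436.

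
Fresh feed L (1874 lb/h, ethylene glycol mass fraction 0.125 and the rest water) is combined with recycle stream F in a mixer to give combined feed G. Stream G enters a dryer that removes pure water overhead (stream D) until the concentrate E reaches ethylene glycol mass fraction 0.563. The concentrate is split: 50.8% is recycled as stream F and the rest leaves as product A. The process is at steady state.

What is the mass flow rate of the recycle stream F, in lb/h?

Overall ethylene glycol balance (none leaves overhead): ethylene glycol in fresh feed = ethylene glycol in product, i.e. 1874×0.125 = (1−0.508)·E·0.563.
E = 234.25/(0.563×0.492) = 845.68 lb/h.
Recycle F = 0.508×845.68 = 429.61 lb/h.

429.6 lb/h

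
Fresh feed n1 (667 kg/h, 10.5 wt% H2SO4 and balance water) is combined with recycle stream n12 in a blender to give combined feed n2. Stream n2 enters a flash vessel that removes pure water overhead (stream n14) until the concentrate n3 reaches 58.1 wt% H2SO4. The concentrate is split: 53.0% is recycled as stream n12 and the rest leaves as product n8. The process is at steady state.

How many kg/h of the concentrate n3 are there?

256.5 kg/h

Overall H2SO4 balance (none leaves overhead): H2SO4 in fresh feed = H2SO4 in product, i.e. 667×0.105 = (1−0.530)·n3·0.581.
n3 = 70.035/(0.581×0.470) = 256.47 kg/h.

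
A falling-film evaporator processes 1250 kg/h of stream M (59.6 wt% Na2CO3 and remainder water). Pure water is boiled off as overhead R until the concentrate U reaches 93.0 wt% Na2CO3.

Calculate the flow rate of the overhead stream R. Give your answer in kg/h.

Na2CO3 is conserved: 1250×0.596 = 745 kg/h all reports to the concentrate.
Concentrate = 745/(target fraction) = 801.08 kg/h.
Overhead = 1250 − 801.08 = 448.92 kg/h.

448.9 kg/h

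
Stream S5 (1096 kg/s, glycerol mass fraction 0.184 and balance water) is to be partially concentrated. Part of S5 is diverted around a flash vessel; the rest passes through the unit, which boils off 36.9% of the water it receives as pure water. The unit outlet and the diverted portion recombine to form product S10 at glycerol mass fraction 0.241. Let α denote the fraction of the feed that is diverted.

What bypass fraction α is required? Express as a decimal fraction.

All 1096×0.184 = 201.66 kg/s of glycerol reaches S10, so S10 = 201.66/0.241 = 836.78 kg/s and vapour = 259.22 kg/s.
The evaporator receives (1−α)·1096 of feed at 0.816 water and removes 0.369 of that water:
0.369×0.816×(1−α)×1096 = 259.22
(1−α) = 259.22/330.01 = 0.7855;  α = 0.2145.

0.215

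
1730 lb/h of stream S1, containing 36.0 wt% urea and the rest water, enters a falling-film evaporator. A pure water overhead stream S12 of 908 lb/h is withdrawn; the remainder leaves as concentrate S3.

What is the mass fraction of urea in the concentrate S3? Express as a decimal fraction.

0.758

urea is not removed: 1730×0.360 = 622.8 lb/h of urea enters S3.
Concentrate = 1730 − 908 = 822 lb/h.
Mass fraction = 622.8/822 = 0.758.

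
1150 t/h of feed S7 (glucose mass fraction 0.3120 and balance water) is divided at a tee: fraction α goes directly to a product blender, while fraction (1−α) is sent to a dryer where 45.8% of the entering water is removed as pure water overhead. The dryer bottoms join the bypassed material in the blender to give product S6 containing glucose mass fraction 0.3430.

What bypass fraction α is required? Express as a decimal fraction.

0.713

All 1150×0.312 = 358.8 t/h of glucose reaches S6, so S6 = 358.8/0.343 = 1046.1 t/h and vapour = 103.94 t/h.
The evaporator receives (1−α)·1150 of feed at 0.688 water and removes 0.458 of that water:
0.458×0.688×(1−α)×1150 = 103.94
(1−α) = 103.94/362.37 = 0.2868;  α = 0.7132.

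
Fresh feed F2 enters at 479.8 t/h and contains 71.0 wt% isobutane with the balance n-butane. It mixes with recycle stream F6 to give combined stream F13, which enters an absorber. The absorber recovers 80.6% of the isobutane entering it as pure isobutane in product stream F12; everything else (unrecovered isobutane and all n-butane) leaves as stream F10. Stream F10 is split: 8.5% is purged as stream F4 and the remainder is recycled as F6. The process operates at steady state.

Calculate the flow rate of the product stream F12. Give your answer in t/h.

333.8 t/h

isobutane in F13: m_A = 479.8×0.710 + (1−0.085)·(1−0.806)·m_A, so m_A = 340.66/0.8225 = 414.18 t/h.
Product F12 = 0.806×414.18 = 333.83 t/h.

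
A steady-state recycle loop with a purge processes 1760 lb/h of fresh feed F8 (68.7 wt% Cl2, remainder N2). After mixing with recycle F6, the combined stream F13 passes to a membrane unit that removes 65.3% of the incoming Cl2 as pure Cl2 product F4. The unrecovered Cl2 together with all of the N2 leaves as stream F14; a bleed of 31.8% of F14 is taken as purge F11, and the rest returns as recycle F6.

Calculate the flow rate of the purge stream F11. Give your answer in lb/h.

725.7 lb/h

N2 enters only via F8 and leaves only via the purge: 1760×0.313 = 0.318×(N2 in F14), and the membrane unit passes all N2, so N2 in F13 = N2 in F14 = 1732.3 lb/h.
Cl2 in F13: m_A = 1760×0.687 + (1−0.318)·(1−0.653)·m_A, so m_A = 1209.1/0.7633 = 1584 lb/h.
F14 = (1−0.653)×1584 + 1732.3 = 2282 lb/h.
Purge F11 = 0.318×2282 = 725.67 lb/h.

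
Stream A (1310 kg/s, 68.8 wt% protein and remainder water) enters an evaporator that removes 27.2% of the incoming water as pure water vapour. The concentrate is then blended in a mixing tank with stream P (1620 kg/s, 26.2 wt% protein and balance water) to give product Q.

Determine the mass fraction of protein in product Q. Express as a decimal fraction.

Vapour removed = 0.272×0.312×1310 = 111.17 kg/s; concentrate = 1198.8 kg/s.
protein reaching the mixer = 901.28 (from concentrate) + 1620×0.262 = 1325.7 kg/s.
Product flow = 1198.8 + 1620 = 2818.8 kg/s; protein fraction = 0.470.

0.470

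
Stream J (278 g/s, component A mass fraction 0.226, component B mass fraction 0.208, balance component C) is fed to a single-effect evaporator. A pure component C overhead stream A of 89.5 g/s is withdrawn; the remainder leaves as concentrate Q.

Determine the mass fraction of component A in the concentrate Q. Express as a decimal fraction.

component A is not removed: 278×0.226 = 62.828 g/s of component A enters Q.
Concentrate = 278 − 89.5 = 188.5 g/s.
Mass fraction = 62.828/188.5 = 0.333.

0.333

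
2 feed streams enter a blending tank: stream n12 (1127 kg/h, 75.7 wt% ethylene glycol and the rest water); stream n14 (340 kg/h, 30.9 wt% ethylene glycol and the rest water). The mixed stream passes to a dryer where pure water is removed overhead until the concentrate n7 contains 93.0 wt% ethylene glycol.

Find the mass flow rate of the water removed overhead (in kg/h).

436.7 kg/h

ethylene glycol entering = 1127×0.757 + 340×0.309 = 958.2 kg/h.
All ethylene glycol reports to n7, so n7 = 958.2/0.930 = 1030.3 kg/h.
Total feed = 1467 kg/h; overhead = 1467 − 1030.3 = 436.68 kg/h.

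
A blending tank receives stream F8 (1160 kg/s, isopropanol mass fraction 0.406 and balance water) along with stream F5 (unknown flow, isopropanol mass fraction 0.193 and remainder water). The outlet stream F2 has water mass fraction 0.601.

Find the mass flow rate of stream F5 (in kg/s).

39.42 kg/s

Let F5 be the unknown flow. Total out = 1160 + F5.
water balance: 689.04 + 0.807·F5 = 0.601·(1160 + F5)
(0.807 − 0.601)·F5 = 0.601×1160 − 689.04 = 8.12
F5 = 8.12 / 0.206 = 39.417 kg/s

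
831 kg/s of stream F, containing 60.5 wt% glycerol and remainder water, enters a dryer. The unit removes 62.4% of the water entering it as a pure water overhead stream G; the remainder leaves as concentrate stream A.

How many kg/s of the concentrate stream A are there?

626.2 kg/s

water entering = 831×0.395 = 328.25 kg/s; overhead removed = 0.624×328.25 = 204.82 kg/s.
Concentrate = 831 − 204.82 = 626.18 kg/s.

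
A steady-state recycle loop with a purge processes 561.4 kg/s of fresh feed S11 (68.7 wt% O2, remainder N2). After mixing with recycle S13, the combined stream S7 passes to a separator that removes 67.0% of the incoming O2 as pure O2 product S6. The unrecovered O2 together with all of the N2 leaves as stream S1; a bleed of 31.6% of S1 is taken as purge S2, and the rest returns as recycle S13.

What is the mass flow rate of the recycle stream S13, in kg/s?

N2 enters only via S11 and leaves only via the purge: 561.4×0.313 = 0.316×(N2 in S1), and the separator passes all N2, so N2 in S7 = N2 in S1 = 556.07 kg/s.
O2 in S7: m_A = 561.4×0.687 + (1−0.316)·(1−0.670)·m_A, so m_A = 385.68/0.7743 = 498.12 kg/s.
S1 = (1−0.670)×498.12 + 556.07 = 720.45 kg/s.
Recycle S13 = (1−0.316)×720.45 = 492.79 kg/s.

492.8 kg/s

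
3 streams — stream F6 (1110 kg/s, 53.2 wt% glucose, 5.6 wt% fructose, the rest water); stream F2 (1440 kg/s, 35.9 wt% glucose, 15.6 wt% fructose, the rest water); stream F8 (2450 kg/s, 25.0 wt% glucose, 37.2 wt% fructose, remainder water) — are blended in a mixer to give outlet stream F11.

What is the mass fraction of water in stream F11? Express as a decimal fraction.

0.416

Total flow out = 1110 + 1440 + 2450 = 5000 kg/s.
water in = 1110×0.412 + 1440×0.485 + 2450×0.378 = 2081.8 kg/s.
water mass fraction in F11 = 2081.8/5000 = 0.416.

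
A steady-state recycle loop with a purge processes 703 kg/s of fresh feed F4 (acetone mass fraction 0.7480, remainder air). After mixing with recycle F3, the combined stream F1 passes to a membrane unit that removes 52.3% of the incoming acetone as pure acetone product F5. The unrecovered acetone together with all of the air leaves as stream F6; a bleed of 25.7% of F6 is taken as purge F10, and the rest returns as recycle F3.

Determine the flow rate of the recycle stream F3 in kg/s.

800.8 kg/s

air enters only via F4 and leaves only via the purge: 703×0.252 = 0.257×(air in F6), and the membrane unit passes all air, so air in F1 = air in F6 = 689.32 kg/s.
acetone in F1: m_A = 703×0.748 + (1−0.257)·(1−0.523)·m_A, so m_A = 525.84/0.6456 = 814.52 kg/s.
F6 = (1−0.523)×814.52 + 689.32 = 1077.8 kg/s.
Recycle F3 = (1−0.257)×1077.8 = 800.84 kg/s.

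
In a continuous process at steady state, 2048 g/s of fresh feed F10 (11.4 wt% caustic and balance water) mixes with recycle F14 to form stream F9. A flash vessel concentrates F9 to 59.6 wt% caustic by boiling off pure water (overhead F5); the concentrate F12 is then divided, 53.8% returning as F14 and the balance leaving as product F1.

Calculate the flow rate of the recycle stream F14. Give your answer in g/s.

456.2 g/s

Overall caustic balance (none leaves overhead): caustic in fresh feed = caustic in product, i.e. 2048×0.114 = (1−0.538)·F12·0.596.
F12 = 233.47/(0.596×0.462) = 847.9 g/s.
Recycle F14 = 0.538×847.9 = 456.17 g/s.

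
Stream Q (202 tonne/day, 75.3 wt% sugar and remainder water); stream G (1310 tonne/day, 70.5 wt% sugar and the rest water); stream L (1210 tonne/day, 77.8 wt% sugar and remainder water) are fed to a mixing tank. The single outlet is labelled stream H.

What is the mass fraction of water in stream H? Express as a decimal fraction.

Total flow out = 202 + 1310 + 1210 = 2722 tonne/day.
water in = 202×0.247 + 1310×0.295 + 1210×0.222 = 704.96 tonne/day.
water mass fraction in H = 704.96/2722 = 0.259.

0.259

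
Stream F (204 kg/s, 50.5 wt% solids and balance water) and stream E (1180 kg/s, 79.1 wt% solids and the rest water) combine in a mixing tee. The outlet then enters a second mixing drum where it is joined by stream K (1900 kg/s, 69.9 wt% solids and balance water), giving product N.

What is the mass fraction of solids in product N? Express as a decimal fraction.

0.720

Overall, product flow = 3284 kg/s.
solids in = 204×0.505 + 1180×0.791 + 1900×0.699 = 2364.5 kg/s.
solids fraction in N = 0.720.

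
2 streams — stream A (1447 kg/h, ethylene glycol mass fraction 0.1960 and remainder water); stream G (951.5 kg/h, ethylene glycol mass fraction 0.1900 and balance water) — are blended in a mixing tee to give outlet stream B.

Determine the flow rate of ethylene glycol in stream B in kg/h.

464.4 kg/h

ethylene glycol out = ethylene glycol in = 1447×0.196 + 951.5×0.190 = 464.4 kg/h.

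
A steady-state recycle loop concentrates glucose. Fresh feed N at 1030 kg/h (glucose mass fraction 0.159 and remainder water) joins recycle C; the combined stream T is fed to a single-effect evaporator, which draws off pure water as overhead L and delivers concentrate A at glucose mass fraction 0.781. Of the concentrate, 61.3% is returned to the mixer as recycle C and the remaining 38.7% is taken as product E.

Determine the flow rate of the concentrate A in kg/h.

541.8 kg/h

Overall glucose balance (none leaves overhead): glucose in fresh feed = glucose in product, i.e. 1030×0.159 = (1−0.613)·A·0.781.
A = 163.77/(0.781×0.387) = 541.84 kg/h.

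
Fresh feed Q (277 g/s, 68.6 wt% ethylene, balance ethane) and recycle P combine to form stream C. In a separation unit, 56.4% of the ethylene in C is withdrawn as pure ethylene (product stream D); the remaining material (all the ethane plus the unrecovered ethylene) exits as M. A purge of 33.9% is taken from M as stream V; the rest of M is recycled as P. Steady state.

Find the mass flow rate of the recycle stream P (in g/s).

246.5 g/s

ethane enters only via Q and leaves only via the purge: 277×0.314 = 0.339×(ethane in M), and the separation unit passes all ethane, so ethane in C = ethane in M = 256.57 g/s.
ethylene in C: m_A = 277×0.686 + (1−0.339)·(1−0.564)·m_A, so m_A = 190.02/0.7118 = 266.96 g/s.
M = (1−0.564)×266.96 + 256.57 = 372.97 g/s.
Recycle P = (1−0.339)×372.97 = 246.53 g/s.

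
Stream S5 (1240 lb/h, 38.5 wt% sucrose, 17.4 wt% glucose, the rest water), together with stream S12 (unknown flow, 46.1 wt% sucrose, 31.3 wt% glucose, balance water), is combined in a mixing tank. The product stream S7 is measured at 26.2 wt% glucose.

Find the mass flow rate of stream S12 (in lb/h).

Let S12 be the unknown flow. Total out = 1240 + S12.
glucose balance: 215.76 + 0.313·S12 = 0.262·(1240 + S12)
(0.313 − 0.262)·S12 = 0.262×1240 − 215.76 = 109.12
S12 = 109.12 / 0.051 = 2139.6 lb/h

2140 lb/h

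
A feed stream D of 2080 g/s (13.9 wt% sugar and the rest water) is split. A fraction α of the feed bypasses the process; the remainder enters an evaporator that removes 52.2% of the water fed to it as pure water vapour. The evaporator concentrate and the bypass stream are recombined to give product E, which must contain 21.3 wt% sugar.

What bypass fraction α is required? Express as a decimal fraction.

All 2080×0.139 = 289.12 g/s of sugar reaches E, so E = 289.12/0.213 = 1357.4 g/s and vapour = 722.63 g/s.
The evaporator receives (1−α)·2080 of feed at 0.861 water and removes 0.522 of that water:
0.522×0.861×(1−α)×2080 = 722.63
(1−α) = 722.63/934.84 = 0.7730;  α = 0.2270.

0.227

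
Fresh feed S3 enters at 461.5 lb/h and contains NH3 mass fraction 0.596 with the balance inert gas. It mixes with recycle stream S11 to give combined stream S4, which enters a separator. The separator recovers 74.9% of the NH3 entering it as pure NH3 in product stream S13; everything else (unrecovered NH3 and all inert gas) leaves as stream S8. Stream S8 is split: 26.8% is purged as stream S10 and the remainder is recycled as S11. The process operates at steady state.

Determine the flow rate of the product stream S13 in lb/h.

252.4 lb/h

NH3 in S4: m_A = 461.5×0.596 + (1−0.268)·(1−0.749)·m_A, so m_A = 275.05/0.8163 = 336.97 lb/h.
Product S13 = 0.749×336.97 = 252.39 lb/h.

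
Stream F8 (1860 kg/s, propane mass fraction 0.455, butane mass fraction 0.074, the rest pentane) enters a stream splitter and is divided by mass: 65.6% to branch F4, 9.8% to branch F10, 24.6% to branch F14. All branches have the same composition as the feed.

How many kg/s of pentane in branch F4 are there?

Branch F4 total = 0.656×1860 = 1220.2 kg/s.
pentane in F4 = 0.471×1220.2 = 574.7 kg/s.

574.7 kg/s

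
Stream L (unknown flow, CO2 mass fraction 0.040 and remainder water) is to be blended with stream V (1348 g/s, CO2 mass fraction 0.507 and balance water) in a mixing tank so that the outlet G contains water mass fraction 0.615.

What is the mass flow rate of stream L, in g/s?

476.7 g/s

Let L be the unknown flow. Total out = 1348 + L.
water balance: 664.56 + 0.960·L = 0.615·(1348 + L)
(0.960 − 0.615)·L = 0.615×1348 − 664.56 = 164.46
L = 164.46 / 0.345 = 476.68 g/s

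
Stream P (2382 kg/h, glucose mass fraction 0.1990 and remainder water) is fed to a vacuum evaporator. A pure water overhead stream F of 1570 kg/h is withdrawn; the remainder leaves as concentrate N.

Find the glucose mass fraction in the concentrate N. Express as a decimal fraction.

glucose is not removed: 2382×0.199 = 474.02 kg/h of glucose enters N.
Concentrate = 2382 − 1570 = 812 kg/h.
Mass fraction = 474.02/812 = 0.5838.

0.5838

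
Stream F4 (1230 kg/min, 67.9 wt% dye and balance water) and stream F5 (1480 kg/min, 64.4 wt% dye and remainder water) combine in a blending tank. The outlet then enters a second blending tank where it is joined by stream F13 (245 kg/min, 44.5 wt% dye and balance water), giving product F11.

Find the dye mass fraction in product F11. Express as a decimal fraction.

0.642

Overall, product flow = 2955 kg/min.
dye in = 1230×0.679 + 1480×0.644 + 245×0.445 = 1897.3 kg/min.
dye fraction in F11 = 0.642.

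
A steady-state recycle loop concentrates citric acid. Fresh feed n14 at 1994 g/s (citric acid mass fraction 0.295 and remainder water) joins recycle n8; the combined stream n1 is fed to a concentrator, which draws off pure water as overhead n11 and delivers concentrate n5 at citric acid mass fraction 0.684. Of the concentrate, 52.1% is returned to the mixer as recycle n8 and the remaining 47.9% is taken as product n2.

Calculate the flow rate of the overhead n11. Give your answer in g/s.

1134 g/s

Overall citric acid balance (none leaves overhead): citric acid in fresh feed = citric acid in product, i.e. 1994×0.295 = (1−0.521)·n5·0.684.
n5 = 588.23/(0.684×0.479) = 1795.4 g/s.
Recycle n8 = 0.521×1795.4 = 935.39 g/s.
Combined feed n1 = 1994 + 935.39 = 2929.4 g/s.
Overhead n11 = n1 − n5 = 2929.4 − 1795.4 = 1134 g/s.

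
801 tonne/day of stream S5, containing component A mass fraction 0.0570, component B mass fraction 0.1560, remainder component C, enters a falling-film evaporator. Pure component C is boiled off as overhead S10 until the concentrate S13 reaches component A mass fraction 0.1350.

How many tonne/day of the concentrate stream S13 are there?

338.2 tonne/day

component A is conserved: 801×0.057 = 45.657 tonne/day all reports to the concentrate.
Concentrate = 45.657/(target fraction) = 338.2 tonne/day.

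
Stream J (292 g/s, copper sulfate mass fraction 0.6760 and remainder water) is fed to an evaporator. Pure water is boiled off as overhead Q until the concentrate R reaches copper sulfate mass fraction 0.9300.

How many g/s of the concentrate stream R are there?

copper sulfate is conserved: 292×0.676 = 197.39 g/s all reports to the concentrate.
Concentrate = 197.39/(target fraction) = 212.25 g/s.

212.2 g/s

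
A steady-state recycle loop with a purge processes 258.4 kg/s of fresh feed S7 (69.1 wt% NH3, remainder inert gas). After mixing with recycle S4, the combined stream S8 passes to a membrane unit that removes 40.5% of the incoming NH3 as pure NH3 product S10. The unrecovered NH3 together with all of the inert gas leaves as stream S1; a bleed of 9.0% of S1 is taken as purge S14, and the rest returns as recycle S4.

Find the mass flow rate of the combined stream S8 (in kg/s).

inert gas enters only via S7 and leaves only via the purge: 258.4×0.309 = 0.090×(inert gas in S1), and the membrane unit passes all inert gas, so inert gas in S8 = inert gas in S1 = 887.17 kg/s.
NH3 in S8: m_A = 258.4×0.691 + (1−0.090)·(1−0.405)·m_A, so m_A = 178.55/0.4586 = 389.39 kg/s.
S8 = 389.39 + 887.17 = 1276.6 kg/s.

1277 kg/s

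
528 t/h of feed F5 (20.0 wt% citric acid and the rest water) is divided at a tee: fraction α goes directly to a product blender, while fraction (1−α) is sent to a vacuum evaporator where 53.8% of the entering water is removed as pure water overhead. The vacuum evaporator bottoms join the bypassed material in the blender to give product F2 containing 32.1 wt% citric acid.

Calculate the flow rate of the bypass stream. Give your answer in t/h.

All 528×0.200 = 105.6 t/h of citric acid reaches F2, so F2 = 105.6/0.321 = 328.97 t/h and vapour = 199.03 t/h.
The evaporator receives (1−α)·528 of feed at 0.800 water and removes 0.538 of that water:
0.538×0.800×(1−α)×528 = 199.03
(1−α) = 199.03/227.25 = 0.8758;  α = 0.1242.
Bypass flow = 0.1242×528 = 65.574 t/h.

65.57 t/h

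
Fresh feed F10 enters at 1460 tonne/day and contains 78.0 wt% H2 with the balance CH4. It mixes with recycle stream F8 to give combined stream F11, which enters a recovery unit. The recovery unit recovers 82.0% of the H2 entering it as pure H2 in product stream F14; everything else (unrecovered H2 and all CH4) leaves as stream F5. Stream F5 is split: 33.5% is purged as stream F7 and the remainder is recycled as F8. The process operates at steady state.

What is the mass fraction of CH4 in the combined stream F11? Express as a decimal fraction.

CH4 enters only via F10 and leaves only via the purge: 1460×0.220 = 0.335×(CH4 in F5), and the recovery unit passes all CH4, so CH4 in F11 = CH4 in F5 = 958.81 tonne/day.
H2 in F11: m_A = 1460×0.780 + (1−0.335)·(1−0.820)·m_A, so m_A = 1138.8/0.8803 = 1293.6 tonne/day.
F11 = 1293.6 + 958.81 = 2252.5 tonne/day.
CH4 fraction in F11 = 958.81/2252.5 = 0.426.

0.426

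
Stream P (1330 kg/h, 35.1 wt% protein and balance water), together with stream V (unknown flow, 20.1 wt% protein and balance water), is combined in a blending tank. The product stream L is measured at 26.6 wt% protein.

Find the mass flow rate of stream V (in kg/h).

1739 kg/h

Let V be the unknown flow. Total out = 1330 + V.
protein balance: 466.83 + 0.201·V = 0.266·(1330 + V)
(0.201 − 0.266)·V = 0.266×1330 − 466.83 = -113.05
V = -113.05 / -0.065 = 1739.2 kg/h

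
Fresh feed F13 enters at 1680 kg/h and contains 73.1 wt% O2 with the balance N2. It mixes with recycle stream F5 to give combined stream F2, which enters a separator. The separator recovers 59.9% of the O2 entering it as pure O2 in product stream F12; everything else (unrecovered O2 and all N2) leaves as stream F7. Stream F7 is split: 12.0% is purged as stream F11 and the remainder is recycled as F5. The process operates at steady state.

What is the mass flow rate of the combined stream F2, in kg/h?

5664 kg/h

N2 enters only via F13 and leaves only via the purge: 1680×0.269 = 0.120×(N2 in F7), and the separator passes all N2, so N2 in F2 = N2 in F7 = 3766 kg/h.
O2 in F2: m_A = 1680×0.731 + (1−0.120)·(1−0.599)·m_A, so m_A = 1228.1/0.6471 = 1897.8 kg/h.
F2 = 1897.8 + 3766 = 5663.8 kg/h.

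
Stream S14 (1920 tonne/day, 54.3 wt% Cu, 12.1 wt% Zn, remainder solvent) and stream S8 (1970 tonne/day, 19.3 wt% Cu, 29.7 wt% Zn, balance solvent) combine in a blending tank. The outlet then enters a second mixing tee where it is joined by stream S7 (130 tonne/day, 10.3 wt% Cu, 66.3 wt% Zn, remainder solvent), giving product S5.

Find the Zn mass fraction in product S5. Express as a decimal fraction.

Overall, product flow = 4020 tonne/day.
Zn in = 1920×0.121 + 1970×0.297 + 130×0.663 = 903.6 tonne/day.
Zn fraction in S5 = 0.225.

0.225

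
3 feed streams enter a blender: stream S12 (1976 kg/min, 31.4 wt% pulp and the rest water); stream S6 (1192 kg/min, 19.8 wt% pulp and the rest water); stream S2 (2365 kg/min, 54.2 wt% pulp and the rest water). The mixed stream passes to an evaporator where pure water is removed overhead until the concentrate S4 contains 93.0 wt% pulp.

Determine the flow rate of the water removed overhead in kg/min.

pulp entering = 1976×0.314 + 1192×0.198 + 2365×0.542 = 2138.3 kg/min.
All pulp reports to S4, so S4 = 2138.3/0.930 = 2299.3 kg/min.
Total feed = 5533 kg/min; overhead = 5533 − 2299.3 = 3233.7 kg/min.

3234 kg/min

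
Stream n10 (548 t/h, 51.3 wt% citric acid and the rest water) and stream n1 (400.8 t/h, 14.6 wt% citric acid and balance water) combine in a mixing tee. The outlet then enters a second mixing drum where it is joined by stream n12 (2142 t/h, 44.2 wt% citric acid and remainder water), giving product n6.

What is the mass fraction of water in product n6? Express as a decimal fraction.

Overall, product flow = 3090.8 t/h.
water in = 548×0.487 + 400.8×0.854 + 2142×0.558 = 1804.4 t/h.
water fraction in n6 = 0.584.

0.584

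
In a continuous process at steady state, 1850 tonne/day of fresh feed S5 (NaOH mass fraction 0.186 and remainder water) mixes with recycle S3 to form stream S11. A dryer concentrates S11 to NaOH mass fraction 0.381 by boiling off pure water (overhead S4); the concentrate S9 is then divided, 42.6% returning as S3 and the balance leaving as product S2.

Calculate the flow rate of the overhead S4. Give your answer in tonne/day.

946.9 tonne/day

Overall NaOH balance (none leaves overhead): NaOH in fresh feed = NaOH in product, i.e. 1850×0.186 = (1−0.426)·S9·0.381.
S9 = 344.1/(0.381×0.574) = 1573.4 tonne/day.
Recycle S3 = 0.426×1573.4 = 670.28 tonne/day.
Combined feed S11 = 1850 + 670.28 = 2520.3 tonne/day.
Overhead S4 = S11 − S9 = 2520.3 − 1573.4 = 946.85 tonne/day.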